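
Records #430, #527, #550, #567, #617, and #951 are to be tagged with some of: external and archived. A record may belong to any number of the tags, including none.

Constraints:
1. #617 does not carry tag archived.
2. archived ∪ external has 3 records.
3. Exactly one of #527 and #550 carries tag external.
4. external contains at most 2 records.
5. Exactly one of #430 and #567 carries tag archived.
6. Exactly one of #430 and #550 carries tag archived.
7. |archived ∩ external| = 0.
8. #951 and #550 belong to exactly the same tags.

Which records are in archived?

From (1): #617 ∉ archived.
Suppose #430 ∉ archived: no assignment then satisfies all the clues, so #430 ∈ archived.

archived = {#430}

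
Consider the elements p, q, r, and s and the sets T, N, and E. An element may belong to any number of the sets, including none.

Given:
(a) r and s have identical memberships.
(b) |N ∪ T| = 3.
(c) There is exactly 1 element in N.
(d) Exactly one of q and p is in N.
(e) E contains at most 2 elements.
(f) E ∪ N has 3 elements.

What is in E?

E = {r, s}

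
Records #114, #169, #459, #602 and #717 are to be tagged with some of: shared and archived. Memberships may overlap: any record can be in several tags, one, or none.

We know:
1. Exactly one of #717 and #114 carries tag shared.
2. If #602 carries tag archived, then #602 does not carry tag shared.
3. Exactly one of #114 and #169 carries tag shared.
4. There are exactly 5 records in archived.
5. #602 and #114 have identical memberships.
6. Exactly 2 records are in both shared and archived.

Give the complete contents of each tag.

(4): only 5 candidates remain for archived, so all are in.
(2): #602 ∉ shared.
(5): #114 matches #602: #114 ∉ shared.
(1) (exactly one): #717 ∈ shared.
(3) (exactly one): #169 ∈ shared.
Suppose #459 ∈ shared: no assignment then satisfies all the clues, so #459 ∉ shared.

shared = {#169, #717}; archived = {#114, #169, #459, #602, #717}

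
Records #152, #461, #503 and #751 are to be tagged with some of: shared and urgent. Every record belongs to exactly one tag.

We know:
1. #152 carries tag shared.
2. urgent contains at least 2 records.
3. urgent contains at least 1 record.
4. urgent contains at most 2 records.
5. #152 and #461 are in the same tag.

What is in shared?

From (1): #152 ∈ shared.
(5): #461 matches #152: #461 ∈ shared.
(2): only 2 candidates remain for urgent, so all are in.

shared = {#152, #461}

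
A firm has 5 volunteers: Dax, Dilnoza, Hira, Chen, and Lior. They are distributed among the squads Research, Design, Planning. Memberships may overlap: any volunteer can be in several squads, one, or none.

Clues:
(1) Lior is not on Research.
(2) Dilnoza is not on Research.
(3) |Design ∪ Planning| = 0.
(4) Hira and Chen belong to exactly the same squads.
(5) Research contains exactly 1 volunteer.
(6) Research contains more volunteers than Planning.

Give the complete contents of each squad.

From (1): Lior ∉ Research.
From (2): Dilnoza ∉ Research.
Suppose Dax ∉ Research: no assignment then satisfies all the clues, so Dax ∈ Research.

Research = {Dax}; Design = {}; Planning = {}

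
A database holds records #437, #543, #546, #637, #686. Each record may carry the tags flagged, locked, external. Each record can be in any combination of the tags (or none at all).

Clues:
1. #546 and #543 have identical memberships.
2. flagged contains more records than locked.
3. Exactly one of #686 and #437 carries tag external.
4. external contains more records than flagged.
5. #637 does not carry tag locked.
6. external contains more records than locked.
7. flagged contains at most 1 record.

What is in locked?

locked = {}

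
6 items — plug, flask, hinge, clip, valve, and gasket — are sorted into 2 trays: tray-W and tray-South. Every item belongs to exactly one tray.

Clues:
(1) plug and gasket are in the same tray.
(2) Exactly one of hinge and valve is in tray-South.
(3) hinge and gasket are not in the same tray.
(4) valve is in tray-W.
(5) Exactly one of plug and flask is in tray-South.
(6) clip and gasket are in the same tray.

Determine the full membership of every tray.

tray-W = {clip, gasket, plug, valve}; tray-South = {flask, hinge}

From (4): valve ∈ tray-W.
(2) (exactly one): hinge ∈ tray-South.
(3): gasket ∉ tray-South.
(6): clip matches gasket: clip ∉ tray-South.
Only one tray left: clip ∈ tray-W.
Only one tray left: gasket ∈ tray-W.
(1): plug matches gasket: plug ∈ tray-W.
(5) (exactly one): flask ∈ tray-South.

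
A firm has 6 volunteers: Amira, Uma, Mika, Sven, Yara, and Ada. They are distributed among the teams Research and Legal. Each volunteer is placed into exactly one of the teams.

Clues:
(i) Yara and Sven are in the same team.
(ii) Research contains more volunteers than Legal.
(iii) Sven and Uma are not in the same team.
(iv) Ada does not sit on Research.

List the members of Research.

From (iv): Ada ∉ Research.
Only one team left: Ada ∈ Legal.
Suppose Amira ∉ Research: no assignment then satisfies all the clues, so Amira ∈ Research.

Research = {Amira, Mika, Sven, Yara}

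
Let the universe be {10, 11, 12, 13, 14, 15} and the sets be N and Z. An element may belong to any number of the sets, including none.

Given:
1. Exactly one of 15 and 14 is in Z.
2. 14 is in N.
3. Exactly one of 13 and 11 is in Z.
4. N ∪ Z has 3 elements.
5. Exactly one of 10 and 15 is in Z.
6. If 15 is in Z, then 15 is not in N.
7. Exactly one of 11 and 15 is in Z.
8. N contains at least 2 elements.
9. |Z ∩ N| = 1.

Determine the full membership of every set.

From (2): 14 ∈ N.
Suppose 10 ∈ N: no assignment then satisfies all the clues, so 10 ∉ N.

N = {13, 14}; Z = {13, 15}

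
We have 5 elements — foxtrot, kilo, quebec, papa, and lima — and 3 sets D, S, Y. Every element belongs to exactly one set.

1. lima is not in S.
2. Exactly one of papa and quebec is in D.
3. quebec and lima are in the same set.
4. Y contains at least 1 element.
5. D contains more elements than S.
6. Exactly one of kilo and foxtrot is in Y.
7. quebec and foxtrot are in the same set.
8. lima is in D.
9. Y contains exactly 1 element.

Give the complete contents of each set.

D = {foxtrot, lima, quebec}; S = {papa}; Y = {kilo}

From (1): lima ∉ S.
From (8): lima ∈ D.
(3): quebec matches lima: quebec ∈ D.
(7): foxtrot matches quebec: foxtrot ∈ D.
(2) (exactly one): papa ∉ D.
(6) (exactly one): kilo ∈ Y.
(9): Y already has 1, so the rest are out.
Only one set left: papa ∈ S.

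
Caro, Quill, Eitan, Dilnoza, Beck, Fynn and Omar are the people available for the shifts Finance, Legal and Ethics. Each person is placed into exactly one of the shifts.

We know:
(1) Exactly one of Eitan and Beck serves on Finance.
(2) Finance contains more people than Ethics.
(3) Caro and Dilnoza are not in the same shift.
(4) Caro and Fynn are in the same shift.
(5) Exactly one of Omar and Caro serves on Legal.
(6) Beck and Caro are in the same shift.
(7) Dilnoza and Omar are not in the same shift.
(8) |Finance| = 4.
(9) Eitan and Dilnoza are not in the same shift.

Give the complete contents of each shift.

Finance = {Beck, Caro, Fynn, Quill}; Legal = {Eitan, Omar}; Ethics = {Dilnoza}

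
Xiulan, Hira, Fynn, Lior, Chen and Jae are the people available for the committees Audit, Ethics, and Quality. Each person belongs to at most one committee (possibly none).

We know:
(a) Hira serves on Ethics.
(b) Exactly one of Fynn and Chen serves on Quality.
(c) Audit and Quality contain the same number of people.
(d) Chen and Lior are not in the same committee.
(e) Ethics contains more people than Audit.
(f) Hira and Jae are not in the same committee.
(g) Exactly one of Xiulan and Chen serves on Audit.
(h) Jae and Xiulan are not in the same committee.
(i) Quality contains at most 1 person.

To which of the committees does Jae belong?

Jae: none

From (a): Hira ∈ Ethics.
(f): Jae ∉ Ethics.
Suppose Jae ∈ Audit: no assignment then satisfies all the clues, so Jae ∉ Audit.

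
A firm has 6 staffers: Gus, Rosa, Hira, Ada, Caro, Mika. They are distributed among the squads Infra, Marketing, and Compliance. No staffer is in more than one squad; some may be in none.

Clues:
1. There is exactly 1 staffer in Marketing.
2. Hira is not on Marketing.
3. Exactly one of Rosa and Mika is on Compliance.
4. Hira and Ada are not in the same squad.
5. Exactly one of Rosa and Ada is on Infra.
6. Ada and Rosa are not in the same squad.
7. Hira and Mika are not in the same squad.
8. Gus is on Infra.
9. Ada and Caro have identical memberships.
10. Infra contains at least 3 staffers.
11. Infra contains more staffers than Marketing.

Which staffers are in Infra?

Infra = {Ada, Caro, Gus}

From (2): Hira ∉ Marketing.
From (8): Gus ∈ Infra.
Suppose Rosa ∈ Infra: no assignment then satisfies all the clues, so Rosa ∉ Infra.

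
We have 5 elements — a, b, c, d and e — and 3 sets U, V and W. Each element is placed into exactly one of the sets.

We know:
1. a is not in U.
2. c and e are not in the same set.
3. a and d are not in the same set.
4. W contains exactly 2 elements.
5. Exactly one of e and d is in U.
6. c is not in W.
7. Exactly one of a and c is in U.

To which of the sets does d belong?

d: U

From (1): a ∉ U.
From (6): c ∉ W.
(7) (exactly one): c ∈ U.
(2): e ∉ U.
(5) (exactly one): d ∈ U.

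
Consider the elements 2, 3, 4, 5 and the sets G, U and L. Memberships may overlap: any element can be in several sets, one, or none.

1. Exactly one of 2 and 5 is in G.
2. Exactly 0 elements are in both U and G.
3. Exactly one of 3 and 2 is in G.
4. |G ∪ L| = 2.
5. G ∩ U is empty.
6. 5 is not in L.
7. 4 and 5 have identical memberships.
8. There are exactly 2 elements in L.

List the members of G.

From (6): 5 ∉ L.
(7): 4 matches 5: 4 ∉ L.
(8): only 2 candidates remain for L, so all are in.
Suppose 2 ∉ G: no assignment then satisfies all the clues, so 2 ∈ G.

G = {2}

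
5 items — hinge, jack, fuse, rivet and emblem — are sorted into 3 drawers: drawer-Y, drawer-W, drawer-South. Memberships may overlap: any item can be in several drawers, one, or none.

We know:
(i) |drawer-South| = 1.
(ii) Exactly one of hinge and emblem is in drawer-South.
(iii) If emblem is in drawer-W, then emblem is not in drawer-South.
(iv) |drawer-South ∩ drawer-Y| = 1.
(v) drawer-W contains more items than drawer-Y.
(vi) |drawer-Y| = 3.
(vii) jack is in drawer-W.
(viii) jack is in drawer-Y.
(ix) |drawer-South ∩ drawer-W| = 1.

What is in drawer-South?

From (vii): jack ∈ drawer-W.
From (viii): jack ∈ drawer-Y.
Suppose hinge ∉ drawer-South: no assignment then satisfies all the clues, so hinge ∈ drawer-South.

drawer-South = {hinge}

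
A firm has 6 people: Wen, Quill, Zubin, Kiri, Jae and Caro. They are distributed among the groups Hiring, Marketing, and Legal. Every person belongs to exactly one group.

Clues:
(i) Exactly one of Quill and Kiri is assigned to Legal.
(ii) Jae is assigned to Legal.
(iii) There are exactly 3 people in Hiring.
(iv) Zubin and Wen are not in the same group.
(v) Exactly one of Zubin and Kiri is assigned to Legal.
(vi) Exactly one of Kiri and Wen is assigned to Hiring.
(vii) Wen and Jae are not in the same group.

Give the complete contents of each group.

Hiring = {Caro, Quill, Wen}; Marketing = {Zubin}; Legal = {Jae, Kiri}

From (ii): Jae ∈ Legal.
(vii): Wen ∉ Legal.
Suppose Wen ∉ Hiring: no assignment then satisfies all the clues, so Wen ∈ Hiring.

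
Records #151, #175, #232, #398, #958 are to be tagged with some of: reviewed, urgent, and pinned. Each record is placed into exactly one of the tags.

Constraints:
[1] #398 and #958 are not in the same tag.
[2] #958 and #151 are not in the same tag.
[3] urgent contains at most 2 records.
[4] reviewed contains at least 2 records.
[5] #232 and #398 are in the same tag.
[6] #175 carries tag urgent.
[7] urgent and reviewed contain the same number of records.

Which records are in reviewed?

reviewed = {#232, #398}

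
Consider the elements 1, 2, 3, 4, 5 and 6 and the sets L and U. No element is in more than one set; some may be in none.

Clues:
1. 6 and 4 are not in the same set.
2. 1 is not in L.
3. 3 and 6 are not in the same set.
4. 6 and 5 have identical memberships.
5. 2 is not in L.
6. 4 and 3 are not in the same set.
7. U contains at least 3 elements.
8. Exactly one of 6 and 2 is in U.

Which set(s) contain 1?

From (2): 1 ∉ L.
From (5): 2 ∉ L.
Suppose 1 ∉ U: no assignment then satisfies all the clues, so 1 ∈ U.

1: U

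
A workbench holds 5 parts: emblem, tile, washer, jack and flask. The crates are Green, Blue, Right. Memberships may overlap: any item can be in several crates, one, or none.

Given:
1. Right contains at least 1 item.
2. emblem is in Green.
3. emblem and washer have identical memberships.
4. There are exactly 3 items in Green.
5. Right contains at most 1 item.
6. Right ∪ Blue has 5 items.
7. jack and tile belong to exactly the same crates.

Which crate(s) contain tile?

tile: Blue

From (2): emblem ∈ Green.
(3): washer matches emblem: washer ∈ Green.
Suppose tile ∈ Green: no assignment then satisfies all the clues, so tile ∉ Green.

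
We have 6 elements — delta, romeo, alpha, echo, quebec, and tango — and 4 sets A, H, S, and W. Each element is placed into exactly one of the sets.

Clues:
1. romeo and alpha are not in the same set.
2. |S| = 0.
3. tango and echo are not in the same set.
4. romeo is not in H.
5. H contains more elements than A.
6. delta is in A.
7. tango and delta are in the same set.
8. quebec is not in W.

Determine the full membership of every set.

A = {delta, tango}; H = {alpha, echo, quebec}; S = {}; W = {romeo}

From (4): romeo ∉ H.
From (6): delta ∈ A.
From (8): quebec ∉ W.
(2): S already has 0, so the rest are out.
(7): tango matches delta: tango ∈ A.
(3): echo ∉ A.
Suppose romeo ∈ A: no assignment then satisfies all the clues, so romeo ∉ A.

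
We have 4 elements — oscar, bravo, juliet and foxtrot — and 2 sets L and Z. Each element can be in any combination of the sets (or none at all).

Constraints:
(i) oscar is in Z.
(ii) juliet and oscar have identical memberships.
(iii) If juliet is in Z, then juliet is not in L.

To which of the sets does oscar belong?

oscar: Z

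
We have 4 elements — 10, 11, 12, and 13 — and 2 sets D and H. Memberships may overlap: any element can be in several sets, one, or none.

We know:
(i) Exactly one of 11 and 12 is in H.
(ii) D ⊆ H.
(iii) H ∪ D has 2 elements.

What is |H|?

2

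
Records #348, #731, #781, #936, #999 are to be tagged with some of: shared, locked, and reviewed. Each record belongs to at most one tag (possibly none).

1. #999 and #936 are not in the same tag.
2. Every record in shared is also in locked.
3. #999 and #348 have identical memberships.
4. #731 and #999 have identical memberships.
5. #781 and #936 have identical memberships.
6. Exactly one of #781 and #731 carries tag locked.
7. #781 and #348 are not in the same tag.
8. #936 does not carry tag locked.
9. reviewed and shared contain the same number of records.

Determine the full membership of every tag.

shared = {}; locked = {#348, #731, #999}; reviewed = {}

From (8): #936 ∉ locked.
(2) contrapositive: #936 ∉ shared.
(5): #781 matches #936: #781 ∉ shared.
(5): #781 matches #936: #781 ∉ locked.
(6) (exactly one): #731 ∈ locked.
(4): #999 matches #731: #999 ∉ shared.
(4): #999 matches #731: #999 ∈ locked.
(3): #348 matches #999: #348 ∉ shared.
(3): #348 matches #999: #348 ∈ locked.
Suppose #781 ∈ reviewed: no assignment then satisfies all the clues, so #781 ∉ reviewed.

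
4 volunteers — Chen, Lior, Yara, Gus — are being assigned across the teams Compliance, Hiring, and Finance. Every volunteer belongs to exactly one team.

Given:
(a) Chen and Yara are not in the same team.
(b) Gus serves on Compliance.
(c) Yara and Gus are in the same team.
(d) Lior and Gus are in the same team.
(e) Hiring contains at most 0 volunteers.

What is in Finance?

From (b): Gus ∈ Compliance.
(c): Yara matches Gus: Yara ∈ Compliance.
(d): Lior matches Gus: Lior ∈ Compliance.
(e): Hiring already has 0, so the rest are out.
(a): Chen ∉ Compliance.
Only one team left: Chen ∈ Finance.

Finance = {Chen}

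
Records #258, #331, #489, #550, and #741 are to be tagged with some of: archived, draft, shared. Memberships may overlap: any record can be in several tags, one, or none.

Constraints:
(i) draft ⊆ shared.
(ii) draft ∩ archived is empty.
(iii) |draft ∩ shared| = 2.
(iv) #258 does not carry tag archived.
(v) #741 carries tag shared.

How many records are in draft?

2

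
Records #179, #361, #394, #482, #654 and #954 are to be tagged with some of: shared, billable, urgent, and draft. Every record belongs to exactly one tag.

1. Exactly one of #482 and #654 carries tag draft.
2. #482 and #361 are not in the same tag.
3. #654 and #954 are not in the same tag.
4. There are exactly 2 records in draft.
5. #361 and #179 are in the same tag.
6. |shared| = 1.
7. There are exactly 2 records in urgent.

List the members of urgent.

urgent = {#179, #361}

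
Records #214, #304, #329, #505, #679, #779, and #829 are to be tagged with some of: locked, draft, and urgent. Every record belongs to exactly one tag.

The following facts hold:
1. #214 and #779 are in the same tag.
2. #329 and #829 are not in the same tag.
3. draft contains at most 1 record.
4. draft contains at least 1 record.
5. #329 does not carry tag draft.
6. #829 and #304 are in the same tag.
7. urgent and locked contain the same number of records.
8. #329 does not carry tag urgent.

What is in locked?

locked = {#214, #329, #779}

From (5): #329 ∉ draft.
From (8): #329 ∉ urgent.
Only one tag left: #329 ∈ locked.
(2): #829 ∉ locked.
(6): #304 matches #829: #304 ∉ locked.
Suppose #214 ∉ locked: no assignment then satisfies all the clues, so #214 ∈ locked.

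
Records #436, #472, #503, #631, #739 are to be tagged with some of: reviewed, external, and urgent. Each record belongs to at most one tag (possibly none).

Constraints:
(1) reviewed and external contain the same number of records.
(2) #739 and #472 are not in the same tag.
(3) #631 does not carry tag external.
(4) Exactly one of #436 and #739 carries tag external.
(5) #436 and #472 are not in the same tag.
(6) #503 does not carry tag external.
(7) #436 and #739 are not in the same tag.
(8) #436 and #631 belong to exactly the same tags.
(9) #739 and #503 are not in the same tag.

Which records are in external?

external = {#739}

From (3): #631 ∉ external.
From (6): #503 ∉ external.
(8): #436 matches #631: #436 ∉ external.
(4) (exactly one): #739 ∈ external.
(2): #472 ∉ external.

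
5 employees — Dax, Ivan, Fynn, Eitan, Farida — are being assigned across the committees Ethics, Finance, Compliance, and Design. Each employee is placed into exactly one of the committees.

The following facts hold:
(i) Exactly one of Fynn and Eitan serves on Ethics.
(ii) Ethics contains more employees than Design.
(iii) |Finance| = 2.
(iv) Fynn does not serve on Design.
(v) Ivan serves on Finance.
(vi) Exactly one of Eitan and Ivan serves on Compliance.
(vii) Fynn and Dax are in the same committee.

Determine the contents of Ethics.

From (iv): Fynn ∉ Design.
From (v): Ivan ∈ Finance.
(vi) (exactly one): Eitan ∈ Compliance.
(vii): Dax matches Fynn: Dax ∉ Design.
(i) (exactly one): Fynn ∈ Ethics.
(vii): Dax matches Fynn: Dax ∈ Ethics.
(iii): only 2 candidates remain for Finance, so all are in.

Ethics = {Dax, Fynn}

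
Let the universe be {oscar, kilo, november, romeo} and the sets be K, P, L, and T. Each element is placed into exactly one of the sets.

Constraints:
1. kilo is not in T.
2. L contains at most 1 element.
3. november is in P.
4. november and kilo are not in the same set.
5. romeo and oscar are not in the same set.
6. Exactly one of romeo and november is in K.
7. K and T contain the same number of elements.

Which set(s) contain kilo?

From (1): kilo ∉ T.
From (3): november ∈ P.
(4): kilo ∉ P.
(6) (exactly one): romeo ∈ K.
(5): oscar ∉ K.
Suppose kilo ∈ K: no assignment then satisfies all the clues, so kilo ∉ K.

kilo: L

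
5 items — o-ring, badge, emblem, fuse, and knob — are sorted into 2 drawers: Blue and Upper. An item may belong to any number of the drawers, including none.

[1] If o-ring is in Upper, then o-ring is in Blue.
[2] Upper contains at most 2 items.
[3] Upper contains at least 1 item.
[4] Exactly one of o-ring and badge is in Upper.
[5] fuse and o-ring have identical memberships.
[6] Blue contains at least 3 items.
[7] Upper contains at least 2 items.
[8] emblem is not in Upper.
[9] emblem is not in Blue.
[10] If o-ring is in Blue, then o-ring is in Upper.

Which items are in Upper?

Upper = {fuse, o-ring}

From (8): emblem ∉ Upper.
From (9): emblem ∉ Blue.
Suppose o-ring ∉ Upper: no assignment then satisfies all the clues, so o-ring ∈ Upper.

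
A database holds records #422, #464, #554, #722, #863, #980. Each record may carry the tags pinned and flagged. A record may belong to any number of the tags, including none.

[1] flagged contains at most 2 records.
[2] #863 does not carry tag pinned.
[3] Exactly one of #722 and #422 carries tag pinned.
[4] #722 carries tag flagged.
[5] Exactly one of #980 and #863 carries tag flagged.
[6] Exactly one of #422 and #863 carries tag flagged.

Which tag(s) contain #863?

From (2): #863 ∉ pinned.
From (4): #722 ∈ flagged.
Suppose #863 ∉ flagged: no assignment then satisfies all the clues, so #863 ∈ flagged.

#863: flagged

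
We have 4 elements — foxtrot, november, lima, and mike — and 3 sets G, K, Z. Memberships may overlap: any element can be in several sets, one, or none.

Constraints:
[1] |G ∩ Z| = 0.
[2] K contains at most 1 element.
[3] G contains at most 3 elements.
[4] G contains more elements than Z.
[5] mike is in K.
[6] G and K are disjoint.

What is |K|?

1

From (5): mike ∈ K.
(2): K already has 1, so the rest are out.
(6) (disjoint): mike ∉ G.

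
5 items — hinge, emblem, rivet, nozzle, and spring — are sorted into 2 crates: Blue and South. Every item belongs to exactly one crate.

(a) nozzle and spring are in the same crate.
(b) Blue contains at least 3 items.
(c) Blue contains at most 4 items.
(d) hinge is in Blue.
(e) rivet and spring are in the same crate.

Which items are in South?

South = {emblem}

From (d): hinge ∈ Blue.
Suppose emblem ∉ South: no assignment then satisfies all the clues, so emblem ∈ South.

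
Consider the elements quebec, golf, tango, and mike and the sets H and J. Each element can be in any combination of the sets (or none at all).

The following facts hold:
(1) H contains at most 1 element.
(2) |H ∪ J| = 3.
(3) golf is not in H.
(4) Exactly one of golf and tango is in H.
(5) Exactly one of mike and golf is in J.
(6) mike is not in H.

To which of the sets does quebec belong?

From (3): golf ∉ H.
From (6): mike ∉ H.
(4) (exactly one): tango ∈ H.
(1): H already has 1, so the rest are out.
Suppose quebec ∉ J: no assignment then satisfies all the clues, so quebec ∈ J.

quebec: J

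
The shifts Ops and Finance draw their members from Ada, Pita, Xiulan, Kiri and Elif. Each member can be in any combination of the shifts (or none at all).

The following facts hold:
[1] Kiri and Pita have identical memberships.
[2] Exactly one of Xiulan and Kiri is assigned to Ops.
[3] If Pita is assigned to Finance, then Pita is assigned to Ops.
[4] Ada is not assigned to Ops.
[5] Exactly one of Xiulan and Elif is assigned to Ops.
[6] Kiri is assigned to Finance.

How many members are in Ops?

From (4): Ada ∉ Ops.
From (6): Kiri ∈ Finance.
(1): Pita matches Kiri: Pita ∈ Finance.
(3): Pita ∈ Ops.
(1): Kiri matches Pita: Kiri ∈ Ops.
(2) (exactly one): Xiulan ∉ Ops.
(5) (exactly one): Elif ∈ Ops.

3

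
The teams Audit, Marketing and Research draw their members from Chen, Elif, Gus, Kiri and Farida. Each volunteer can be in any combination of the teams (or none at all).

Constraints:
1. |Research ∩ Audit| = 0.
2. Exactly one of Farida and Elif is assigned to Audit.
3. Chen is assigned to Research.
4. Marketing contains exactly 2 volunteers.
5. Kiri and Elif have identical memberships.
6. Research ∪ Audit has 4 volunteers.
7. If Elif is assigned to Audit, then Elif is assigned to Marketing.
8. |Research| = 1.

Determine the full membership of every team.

Audit = {Elif, Gus, Kiri}; Marketing = {Elif, Kiri}; Research = {Chen}

From (3): Chen ∈ Research.
(8): Research already has 1, so the rest are out.
Suppose Chen ∈ Audit: no assignment then satisfies all the clues, so Chen ∉ Audit.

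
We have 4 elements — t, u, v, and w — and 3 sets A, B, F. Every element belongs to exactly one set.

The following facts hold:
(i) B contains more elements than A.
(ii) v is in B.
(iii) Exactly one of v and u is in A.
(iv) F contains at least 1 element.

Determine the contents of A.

A = {u}

From (ii): v ∈ B.
(iii) (exactly one): u ∈ A.
Suppose t ∈ A: no assignment then satisfies all the clues, so t ∉ A.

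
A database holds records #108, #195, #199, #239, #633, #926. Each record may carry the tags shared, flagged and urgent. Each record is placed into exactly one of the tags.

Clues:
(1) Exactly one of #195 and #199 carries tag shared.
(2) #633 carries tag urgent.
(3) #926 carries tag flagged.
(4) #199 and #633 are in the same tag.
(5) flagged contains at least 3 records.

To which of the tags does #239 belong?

From (2): #633 ∈ urgent.
From (3): #926 ∈ flagged.
(4): #199 matches #633: #199 ∉ shared.
(4): #199 matches #633: #199 ∉ flagged.
(4): #199 matches #633: #199 ∈ urgent.
(1) (exactly one): #195 ∈ shared.
(5): only 3 candidates remain for flagged, so all are in.

#239: flagged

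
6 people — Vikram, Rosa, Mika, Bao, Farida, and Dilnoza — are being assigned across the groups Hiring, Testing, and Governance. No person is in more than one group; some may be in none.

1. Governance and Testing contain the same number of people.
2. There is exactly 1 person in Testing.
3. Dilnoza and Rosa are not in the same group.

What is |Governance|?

1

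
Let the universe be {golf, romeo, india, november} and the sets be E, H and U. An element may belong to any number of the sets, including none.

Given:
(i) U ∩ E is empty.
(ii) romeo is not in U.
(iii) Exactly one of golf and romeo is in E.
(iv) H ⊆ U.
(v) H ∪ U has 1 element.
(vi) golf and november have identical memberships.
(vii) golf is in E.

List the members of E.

E = {golf, november}

From (ii): romeo ∉ U.
From (vii): golf ∈ E.
(i) (disjoint): golf ∉ U.
(iii) (exactly one): romeo ∉ E.
(iv) contrapositive: golf ∉ H.
(iv) contrapositive: romeo ∉ H.
(vi): november matches golf: november ∈ E.
(vi): november matches golf: november ∉ H.
(vi): november matches golf: november ∉ U.
Suppose india ∈ E: no assignment then satisfies all the clues, so india ∉ E.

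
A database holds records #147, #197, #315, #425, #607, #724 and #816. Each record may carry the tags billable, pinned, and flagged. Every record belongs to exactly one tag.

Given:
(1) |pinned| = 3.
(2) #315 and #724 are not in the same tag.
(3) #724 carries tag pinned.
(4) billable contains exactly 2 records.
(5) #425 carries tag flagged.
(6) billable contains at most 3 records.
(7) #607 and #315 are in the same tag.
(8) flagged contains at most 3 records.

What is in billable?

billable = {#315, #607}

From (3): #724 ∈ pinned.
From (5): #425 ∈ flagged.
(2): #315 ∉ pinned.
(7): #607 matches #315: #607 ∉ pinned.
Suppose #147 ∈ billable: no assignment then satisfies all the clues, so #147 ∉ billable.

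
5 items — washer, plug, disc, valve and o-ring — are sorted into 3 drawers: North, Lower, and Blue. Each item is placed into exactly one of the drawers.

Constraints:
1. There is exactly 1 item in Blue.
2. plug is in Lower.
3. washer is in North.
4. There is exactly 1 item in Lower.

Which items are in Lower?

Lower = {plug}

From (2): plug ∈ Lower.
From (3): washer ∈ North.
(4): Lower already has 1, so the rest are out.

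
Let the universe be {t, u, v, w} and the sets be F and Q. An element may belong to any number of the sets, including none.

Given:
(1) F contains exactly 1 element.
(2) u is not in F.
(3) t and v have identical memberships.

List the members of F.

F = {w}

From (2): u ∉ F.
Suppose t ∈ F: no assignment then satisfies all the clues, so t ∉ F.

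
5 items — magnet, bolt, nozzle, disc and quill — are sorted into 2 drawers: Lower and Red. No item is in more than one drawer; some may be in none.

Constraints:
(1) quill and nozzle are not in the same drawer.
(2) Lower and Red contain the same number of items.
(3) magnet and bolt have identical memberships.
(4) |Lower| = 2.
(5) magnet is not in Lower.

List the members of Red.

Red = {bolt, magnet}

From (5): magnet ∉ Lower.
(3): bolt matches magnet: bolt ∉ Lower.
Suppose magnet ∉ Red: no assignment then satisfies all the clues, so magnet ∈ Red.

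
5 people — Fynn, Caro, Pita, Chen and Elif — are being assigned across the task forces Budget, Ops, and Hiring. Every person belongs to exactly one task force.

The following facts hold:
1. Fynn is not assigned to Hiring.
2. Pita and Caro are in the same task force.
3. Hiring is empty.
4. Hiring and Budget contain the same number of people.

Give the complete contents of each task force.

Budget = {}; Ops = {Caro, Chen, Elif, Fynn, Pita}; Hiring = {}

From (1): Fynn ∉ Hiring.
(3): Hiring already has 0, so the rest are out.
Suppose Fynn ∈ Budget: no assignment then satisfies all the clues, so Fynn ∉ Budget.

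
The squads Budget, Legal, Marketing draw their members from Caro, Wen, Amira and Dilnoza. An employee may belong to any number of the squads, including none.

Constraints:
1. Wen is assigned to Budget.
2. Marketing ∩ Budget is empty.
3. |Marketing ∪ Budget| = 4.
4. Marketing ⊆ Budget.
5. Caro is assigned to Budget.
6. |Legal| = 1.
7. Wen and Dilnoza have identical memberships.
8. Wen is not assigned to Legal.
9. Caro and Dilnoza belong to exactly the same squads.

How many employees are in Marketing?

From (1): Wen ∈ Budget.
From (5): Caro ∈ Budget.
From (8): Wen ∉ Legal.
(2) (disjoint): Caro ∉ Marketing.
(2) (disjoint): Wen ∉ Marketing.
(7): Dilnoza matches Wen: Dilnoza ∈ Budget.
(7): Dilnoza matches Wen: Dilnoza ∉ Legal.
(7): Dilnoza matches Wen: Dilnoza ∉ Marketing.
(9): Caro matches Dilnoza: Caro ∉ Legal.
(6): only 1 candidates remain for Legal, so all are in.
Suppose Amira ∉ Budget: no assignment then satisfies all the clues, so Amira ∈ Budget.

0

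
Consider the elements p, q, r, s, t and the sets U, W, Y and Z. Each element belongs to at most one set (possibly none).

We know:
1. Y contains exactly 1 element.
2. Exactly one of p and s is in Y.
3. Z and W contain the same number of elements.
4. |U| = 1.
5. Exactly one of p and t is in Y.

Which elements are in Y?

Y = {p}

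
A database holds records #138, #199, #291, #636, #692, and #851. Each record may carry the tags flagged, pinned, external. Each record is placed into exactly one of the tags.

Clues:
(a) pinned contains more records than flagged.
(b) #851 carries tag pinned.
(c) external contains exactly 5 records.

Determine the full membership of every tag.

From (b): #851 ∈ pinned.
(c): only 5 candidates remain for external, so all are in.

flagged = {}; pinned = {#851}; external = {#138, #199, #291, #636, #692}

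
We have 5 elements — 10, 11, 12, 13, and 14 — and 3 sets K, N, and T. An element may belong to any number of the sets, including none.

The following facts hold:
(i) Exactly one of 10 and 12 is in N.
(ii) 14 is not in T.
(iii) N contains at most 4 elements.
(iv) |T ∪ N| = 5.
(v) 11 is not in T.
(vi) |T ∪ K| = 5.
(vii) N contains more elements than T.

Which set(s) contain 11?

11: K, N

From (ii): 14 ∉ T.
From (v): 11 ∉ T.
Suppose 11 ∉ K: no assignment then satisfies all the clues, so 11 ∈ K.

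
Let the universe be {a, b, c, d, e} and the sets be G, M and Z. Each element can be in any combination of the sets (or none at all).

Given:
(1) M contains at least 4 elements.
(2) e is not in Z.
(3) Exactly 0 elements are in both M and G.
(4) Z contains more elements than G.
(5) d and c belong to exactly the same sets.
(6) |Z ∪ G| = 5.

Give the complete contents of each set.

G = {e}; M = {a, b, c, d}; Z = {a, b, c, d}

From (2): e ∉ Z.
Suppose a ∈ G: no assignment then satisfies all the clues, so a ∉ G.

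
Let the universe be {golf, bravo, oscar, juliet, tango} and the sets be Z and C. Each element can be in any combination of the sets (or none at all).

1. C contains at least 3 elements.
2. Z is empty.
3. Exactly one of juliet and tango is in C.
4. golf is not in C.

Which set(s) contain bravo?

bravo: C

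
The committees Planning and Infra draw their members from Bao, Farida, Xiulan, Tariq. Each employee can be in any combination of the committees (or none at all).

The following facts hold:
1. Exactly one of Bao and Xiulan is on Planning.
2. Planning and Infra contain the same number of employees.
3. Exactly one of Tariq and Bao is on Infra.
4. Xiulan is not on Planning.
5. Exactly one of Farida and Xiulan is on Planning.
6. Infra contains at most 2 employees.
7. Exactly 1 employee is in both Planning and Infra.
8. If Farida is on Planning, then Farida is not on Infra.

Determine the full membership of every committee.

Planning = {Bao, Farida}; Infra = {Bao, Xiulan}

From (4): Xiulan ∉ Planning.
(1) (exactly one): Bao ∈ Planning.
(5) (exactly one): Farida ∈ Planning.
(8): Farida ∉ Infra.
Suppose Bao ∉ Infra: no assignment then satisfies all the clues, so Bao ∈ Infra.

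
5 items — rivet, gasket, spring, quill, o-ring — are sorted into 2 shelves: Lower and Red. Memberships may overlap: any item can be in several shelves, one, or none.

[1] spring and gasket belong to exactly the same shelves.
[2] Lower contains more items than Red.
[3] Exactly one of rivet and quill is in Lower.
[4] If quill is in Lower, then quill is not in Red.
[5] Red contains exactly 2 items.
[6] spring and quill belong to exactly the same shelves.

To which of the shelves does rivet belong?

rivet: Red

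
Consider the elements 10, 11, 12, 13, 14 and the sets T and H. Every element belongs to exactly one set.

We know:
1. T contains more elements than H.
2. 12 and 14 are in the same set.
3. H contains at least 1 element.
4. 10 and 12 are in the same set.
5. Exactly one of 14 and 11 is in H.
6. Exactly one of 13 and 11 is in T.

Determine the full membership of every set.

T = {10, 12, 13, 14}; H = {11}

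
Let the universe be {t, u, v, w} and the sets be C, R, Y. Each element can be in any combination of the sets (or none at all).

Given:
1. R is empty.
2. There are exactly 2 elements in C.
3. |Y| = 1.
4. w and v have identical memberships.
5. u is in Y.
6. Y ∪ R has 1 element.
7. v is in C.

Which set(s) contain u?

From (5): u ∈ Y.
From (7): v ∈ C.
(1): R already has 0, so the rest are out.
(3): Y already has 1, so the rest are out.
(4): w matches v: w ∈ C.
(2): C already has 2, so the rest are out.

u: Y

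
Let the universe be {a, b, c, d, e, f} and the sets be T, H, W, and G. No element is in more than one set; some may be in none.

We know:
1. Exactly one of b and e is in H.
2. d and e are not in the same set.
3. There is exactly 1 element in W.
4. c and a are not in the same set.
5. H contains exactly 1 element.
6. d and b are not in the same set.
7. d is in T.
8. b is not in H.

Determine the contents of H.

From (7): d ∈ T.
From (8): b ∉ H.
(1) (exactly one): e ∈ H.
(5): H already has 1, so the rest are out.
(6): b ∉ T.

H = {e}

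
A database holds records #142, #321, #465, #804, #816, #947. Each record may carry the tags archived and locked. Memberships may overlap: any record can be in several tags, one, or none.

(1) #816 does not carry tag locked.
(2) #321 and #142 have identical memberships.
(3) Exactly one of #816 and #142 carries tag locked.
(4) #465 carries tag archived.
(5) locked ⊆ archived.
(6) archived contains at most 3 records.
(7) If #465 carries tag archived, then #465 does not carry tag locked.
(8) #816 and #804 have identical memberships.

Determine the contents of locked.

locked = {#142, #321}

From (1): #816 ∉ locked.
From (4): #465 ∈ archived.
(3) (exactly one): #142 ∈ locked.
(5) with #142 ∈ locked: #142 ∈ archived.
(7): #465 ∉ locked.
(8): #804 matches #816: #804 ∉ locked.
(2): #321 matches #142: #321 ∈ archived.
(2): #321 matches #142: #321 ∈ locked.
(6): archived already has 3, so the rest are out.
(5) contrapositive: #947 ∉ locked.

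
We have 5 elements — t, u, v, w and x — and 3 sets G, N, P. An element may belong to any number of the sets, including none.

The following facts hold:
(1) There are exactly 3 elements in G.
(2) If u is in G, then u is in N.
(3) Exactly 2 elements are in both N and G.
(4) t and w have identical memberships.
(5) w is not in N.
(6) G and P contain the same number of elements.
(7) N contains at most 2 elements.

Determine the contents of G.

G = {u, v, x}

From (5): w ∉ N.
(4): t matches w: t ∉ N.
Suppose t ∈ G: no assignment then satisfies all the clues, so t ∉ G.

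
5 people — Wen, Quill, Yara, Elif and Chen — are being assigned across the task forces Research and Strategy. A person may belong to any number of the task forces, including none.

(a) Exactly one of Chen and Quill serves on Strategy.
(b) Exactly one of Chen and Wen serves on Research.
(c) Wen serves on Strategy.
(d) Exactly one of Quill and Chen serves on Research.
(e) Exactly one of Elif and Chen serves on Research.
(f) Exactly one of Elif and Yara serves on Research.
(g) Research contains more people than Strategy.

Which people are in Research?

Research = {Elif, Quill, Wen}

From (c): Wen ∈ Strategy.
Suppose Wen ∉ Research: no assignment then satisfies all the clues, so Wen ∈ Research.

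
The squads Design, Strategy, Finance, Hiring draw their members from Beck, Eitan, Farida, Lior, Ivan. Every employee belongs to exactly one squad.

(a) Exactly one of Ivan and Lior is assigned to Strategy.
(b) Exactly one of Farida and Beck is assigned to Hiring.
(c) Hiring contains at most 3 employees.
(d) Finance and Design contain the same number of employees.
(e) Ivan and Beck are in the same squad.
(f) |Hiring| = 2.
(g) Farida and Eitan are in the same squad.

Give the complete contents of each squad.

Design = {}; Strategy = {Eitan, Farida, Lior}; Finance = {}; Hiring = {Beck, Ivan}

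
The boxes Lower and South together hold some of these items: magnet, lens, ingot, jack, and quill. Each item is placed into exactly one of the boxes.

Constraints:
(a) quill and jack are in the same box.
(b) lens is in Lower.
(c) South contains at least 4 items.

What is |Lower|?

From (b): lens ∈ Lower.
(c): only 4 candidates remain for South, so all are in.

1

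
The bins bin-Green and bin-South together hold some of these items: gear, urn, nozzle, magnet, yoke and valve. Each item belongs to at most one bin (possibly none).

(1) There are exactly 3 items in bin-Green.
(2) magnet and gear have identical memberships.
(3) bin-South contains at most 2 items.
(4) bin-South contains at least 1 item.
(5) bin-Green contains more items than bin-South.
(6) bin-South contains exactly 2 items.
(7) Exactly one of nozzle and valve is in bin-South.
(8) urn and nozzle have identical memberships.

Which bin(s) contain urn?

urn: bin-South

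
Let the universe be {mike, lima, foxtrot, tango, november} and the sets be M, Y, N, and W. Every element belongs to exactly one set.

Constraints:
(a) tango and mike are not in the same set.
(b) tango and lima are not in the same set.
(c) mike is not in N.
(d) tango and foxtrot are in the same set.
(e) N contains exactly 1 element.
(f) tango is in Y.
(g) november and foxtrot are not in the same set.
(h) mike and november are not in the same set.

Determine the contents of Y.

Y = {foxtrot, tango}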